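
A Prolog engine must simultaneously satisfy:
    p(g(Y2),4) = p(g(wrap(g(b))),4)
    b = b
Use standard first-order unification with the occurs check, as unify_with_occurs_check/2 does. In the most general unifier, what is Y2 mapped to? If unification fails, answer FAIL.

Decompose p/2: g(Y2) = g(wrap(g(b))),  4 = 4.
Decompose g/1: Y2 = wrap(g(b)).
Bind Y2 := wrap(g(b)); no other remaining equation mentions Y2.
Delete trivial equation 4 = 4.
Delete trivial equation b = b.
MGU = { Y2 -> wrap(g(b)) }, so Y2 -> wrap(g(b)).

wrap(g(b))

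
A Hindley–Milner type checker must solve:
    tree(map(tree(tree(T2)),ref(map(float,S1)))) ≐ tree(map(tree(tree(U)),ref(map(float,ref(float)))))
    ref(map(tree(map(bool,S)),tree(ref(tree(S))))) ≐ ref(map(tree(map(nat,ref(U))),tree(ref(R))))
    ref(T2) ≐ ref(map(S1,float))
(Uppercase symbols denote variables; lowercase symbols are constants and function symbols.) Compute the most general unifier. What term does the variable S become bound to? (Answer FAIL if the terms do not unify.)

Decompose tree/1: map(tree(tree(T2)),ref(map(float,S1))) ≐ map(tree(tree(U)),ref(map(float,ref(float)))).
Decompose map/2: tree(tree(T2)) ≐ tree(tree(U)),  ref(map(float,S1)) ≐ ref(map(float,ref(float))).
Decompose tree/1: tree(T2) ≐ tree(U).
Decompose tree/1: T2 ≐ U.
Bind T2 := U; substituting into the one remaining equation that mentions T2 gives: ref(U) ≐ ref(map(S1,float)).
Decompose ref/1: map(float,S1) ≐ map(float,ref(float)).
Decompose map/2: float ≐ float,  S1 ≐ ref(float).
Delete trivial equation float ≐ float.
Bind S1 := ref(float); substituting into the one remaining equation that mentions S1 gives: ref(U) ≐ ref(map(ref(float),float)).
Decompose ref/1: map(tree(map(bool,S)),tree(ref(tree(S)))) ≐ map(tree(map(nat,ref(U))),tree(ref(R))).
Decompose map/2: tree(map(bool,S)) ≐ tree(map(nat,ref(U))),  tree(ref(tree(S))) ≐ tree(ref(R)).
Decompose tree/1: map(bool,S) ≐ map(nat,ref(U)).
Decompose map/2: bool ≐ nat,  S ≐ ref(U).
Clash: constants bool and nat differ; no unifier exists.

FAIL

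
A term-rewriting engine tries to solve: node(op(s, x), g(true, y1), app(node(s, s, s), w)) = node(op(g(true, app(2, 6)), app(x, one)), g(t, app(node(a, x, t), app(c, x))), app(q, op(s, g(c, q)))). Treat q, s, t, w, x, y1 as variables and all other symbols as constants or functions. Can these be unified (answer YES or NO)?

Decompose node/3: op(s, x) = op(g(true, app(2, 6)), app(x, one)),  g(true, y1) = g(t, app(node(a, x, t), app(c, x))),  app(node(s, s, s), w) = app(q, op(s, g(c, q))).
Decompose op/2: s = g(true, app(2, 6)),  x = app(x, one).
Bind s := g(true, app(2, 6)); substituting into the one remaining equation that mentions s gives: app(node(g(true, app(2, 6)), g(true, app(2, 6)), g(true, app(2, 6))), w) = app(q, op(g(true, app(2, 6)), g(c, q))).
Occurs check fails: x occurs in app(x, one); the equation x = app(x, one) has no finite solution.

NO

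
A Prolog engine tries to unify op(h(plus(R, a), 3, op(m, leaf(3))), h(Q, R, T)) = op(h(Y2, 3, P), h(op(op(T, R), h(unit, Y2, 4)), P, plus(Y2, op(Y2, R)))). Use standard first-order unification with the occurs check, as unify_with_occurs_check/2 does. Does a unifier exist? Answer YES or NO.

Decompose op/2: h(plus(R, a), 3, op(m, leaf(3))) = h(Y2, 3, P),  h(Q, R, T) = h(op(op(T, R), h(unit, Y2, 4)), P, plus(Y2, op(Y2, R))).
Decompose h/3: plus(R, a) = Y2,  3 = 3,  op(m, leaf(3)) = P.
Bind Y2 := plus(R, a); substituting into the one remaining equation that mentions Y2 gives: h(Q, R, T) = h(op(op(T, R), h(unit, plus(R, a), 4)), P, plus(plus(R, a), op(plus(R, a), R))).
Delete trivial equation 3 = 3.
Bind P := op(m, leaf(3)); substituting into the remaining equation gives: h(Q, R, T) = h(op(op(T, R), h(unit, plus(R, a), 4)), op(m, leaf(3)), plus(plus(R, a), op(plus(R, a), R))).
Decompose h/3: Q = op(op(T, R), h(unit, plus(R, a), 4)),  R = op(m, leaf(3)),  T = plus(plus(R, a), op(plus(R, a), R)).
Bind Q := op(op(T, R), h(unit, plus(R, a), 4)); no other remaining equation mentions Q.
Bind R := op(m, leaf(3)); substituting into the remaining equation gives: T = plus(plus(op(m, leaf(3)), a), op(plus(op(m, leaf(3)), a), op(m, leaf(3)))). Substituting into the earlier bindings gives Y2 := plus(op(m, leaf(3)), a), Q := op(op(T, op(m, leaf(3))), h(unit, plus(op(m, leaf(3)), a), 4)).
Bind T := plus(plus(op(m, leaf(3)), a), op(plus(op(m, leaf(3)), a), op(m, leaf(3)))). Substituting into the earlier binding gives Q := op(op(plus(plus(op(m, leaf(3)), a), op(plus(op(m, leaf(3)), a), op(m, leaf(3)))), op(m, leaf(3))), h(unit, plus(op(m, leaf(3)), a), 4)).
No equations remain and no clash or occurs-check failure arose, so a unifier exists.

YES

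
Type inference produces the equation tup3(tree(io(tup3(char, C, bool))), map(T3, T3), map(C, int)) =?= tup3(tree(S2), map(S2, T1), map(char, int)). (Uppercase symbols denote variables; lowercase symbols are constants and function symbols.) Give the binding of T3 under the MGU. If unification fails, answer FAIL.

io(tup3(char, char, bool))

Decompose tup3/3: tree(io(tup3(char, C, bool))) =?= tree(S2),  map(T3, T3) =?= map(S2, T1),  map(C, int) =?= map(char, int).
Decompose tree/1: io(tup3(char, C, bool)) =?= S2.
Bind S2 := io(tup3(char, C, bool)); substituting into the one remaining equation that mentions S2 gives: map(T3, T3) =?= map(io(tup3(char, C, bool)), T1).
Decompose map/2: T3 =?= io(tup3(char, C, bool)),  T3 =?= T1.
Bind T3 := io(tup3(char, C, bool)); substituting into the one remaining equation that mentions T3 gives: io(tup3(char, C, bool)) =?= T1.
Bind T1 := io(tup3(char, C, bool)); no other remaining equation mentions T1.
Decompose map/2: C =?= char,  int =?= int.
Bind C := char; no other remaining equation mentions C. Substituting into the earlier bindings gives S2 := io(tup3(char, char, bool)), T3 := io(tup3(char, char, bool)), T1 := io(tup3(char, char, bool)).
Delete trivial equation int =?= int.
MGU = { S2 ↦ io(tup3(char, char, bool)), T3 ↦ io(tup3(char, char, bool)), T1 ↦ io(tup3(char, char, bool)), C ↦ char }, so T3 ↦ io(tup3(char, char, bool)).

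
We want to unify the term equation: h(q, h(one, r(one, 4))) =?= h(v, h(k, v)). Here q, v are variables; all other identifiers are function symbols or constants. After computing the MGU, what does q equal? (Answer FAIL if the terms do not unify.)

Decompose h/2: q =?= v,  h(one, r(one, 4)) =?= h(k, v).
Bind q := v; no other remaining equation mentions q.
Decompose h/2: one =?= k,  r(one, 4) =?= v.
Clash: constants one and k differ; no unifier exists.

FAIL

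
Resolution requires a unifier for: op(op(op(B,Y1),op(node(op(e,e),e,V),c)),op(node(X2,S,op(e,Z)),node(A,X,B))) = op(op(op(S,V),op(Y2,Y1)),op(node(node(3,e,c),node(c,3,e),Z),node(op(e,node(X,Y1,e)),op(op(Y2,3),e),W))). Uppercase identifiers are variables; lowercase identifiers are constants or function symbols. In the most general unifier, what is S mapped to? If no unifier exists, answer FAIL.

FAIL

Decompose op/2: op(op(B,Y1),op(node(op(e,e),e,V),c)) = op(op(S,V),op(Y2,Y1)),  op(node(X2,S,op(e,Z)),node(A,X,B)) = op(node(node(3,e,c),node(c,3,e),Z),node(op(e,node(X,Y1,e)),op(op(Y2,3),e),W)).
Decompose op/2: op(B,Y1) = op(S,V),  op(node(op(e,e),e,V),c) = op(Y2,Y1).
Decompose op/2: B = S,  Y1 = V.
Bind B := S; substituting into the one remaining equation that mentions B gives: op(node(X2,S,op(e,Z)),node(A,X,S)) = op(node(node(3,e,c),node(c,3,e),Z),node(op(e,node(X,Y1,e)),op(op(Y2,3),e),W)).
Bind Y1 := V; substituting into the remaining equations gives: op(node(op(e,e),e,V),c) = op(Y2,V),  op(node(X2,S,op(e,Z)),node(A,X,S)) = op(node(node(3,e,c),node(c,3,e),Z),node(op(e,node(X,V,e)),op(op(Y2,3),e),W)).
Decompose op/2: node(op(e,e),e,V) = Y2,  c = V.
Bind Y2 := node(op(e,e),e,V); substituting into the one remaining equation that mentions Y2 gives: op(node(X2,S,op(e,Z)),node(A,X,S)) = op(node(node(3,e,c),node(c,3,e),Z),node(op(e,node(X,V,e)),op(op(node(op(e,e),e,V),3),e),W)).
Bind V := c; substituting into the remaining equation gives: op(node(X2,S,op(e,Z)),node(A,X,S)) = op(node(node(3,e,c),node(c,3,e),Z),node(op(e,node(X,c,e)),op(op(node(op(e,e),e,c),3),e),W)). Substituting into the earlier bindings gives Y1 := c, Y2 := node(op(e,e),e,c).
Decompose op/2: node(X2,S,op(e,Z)) = node(node(3,e,c),node(c,3,e),Z),  node(A,X,S) = node(op(e,node(X,c,e)),op(op(node(op(e,e),e,c),3),e),W).
Decompose node/3: X2 = node(3,e,c),  S = node(c,3,e),  op(e,Z) = Z.
Bind X2 := node(3,e,c); no other remaining equation mentions X2.
Bind S := node(c,3,e); substituting into the one remaining equation that mentions S gives: node(A,X,node(c,3,e)) = node(op(e,node(X,c,e)),op(op(node(op(e,e),e,c),3),e),W). Substituting into the earlier binding gives B := node(c,3,e).
Occurs check fails: Z occurs in op(e,Z); the equation Z = op(e,Z) has no finite solution.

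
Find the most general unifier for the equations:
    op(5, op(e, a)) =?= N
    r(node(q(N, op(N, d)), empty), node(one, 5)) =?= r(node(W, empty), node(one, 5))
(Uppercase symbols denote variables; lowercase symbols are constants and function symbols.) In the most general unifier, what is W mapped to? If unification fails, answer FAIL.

Bind N := op(5, op(e, a)); substituting into the remaining equation gives: r(node(q(op(5, op(e, a)), op(op(5, op(e, a)), d)), empty), node(one, 5)) =?= r(node(W, empty), node(one, 5)).
Decompose r/2: node(q(op(5, op(e, a)), op(op(5, op(e, a)), d)), empty) =?= node(W, empty),  node(one, 5) =?= node(one, 5).
Decompose node/2: q(op(5, op(e, a)), op(op(5, op(e, a)), d)) =?= W,  empty =?= empty.
Bind W := q(op(5, op(e, a)), op(op(5, op(e, a)), d)); no other remaining equation mentions W.
Delete trivial equation empty =?= empty.
Delete trivial equation node(one, 5) =?= node(one, 5).
MGU = { N -> op(5, op(e, a)), W -> q(op(5, op(e, a)), op(op(5, op(e, a)), d)) }, so W -> q(op(5, op(e, a)), op(op(5, op(e, a)), d)).

q(op(5, op(e, a)), op(op(5, op(e, a)), d))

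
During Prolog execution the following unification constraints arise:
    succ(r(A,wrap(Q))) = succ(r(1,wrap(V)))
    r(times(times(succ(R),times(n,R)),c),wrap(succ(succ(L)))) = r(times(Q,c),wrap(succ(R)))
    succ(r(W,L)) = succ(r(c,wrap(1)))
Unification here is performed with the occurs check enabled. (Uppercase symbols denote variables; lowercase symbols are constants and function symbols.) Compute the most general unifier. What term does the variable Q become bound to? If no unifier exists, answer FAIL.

Decompose succ/1: r(A,wrap(Q)) = r(1,wrap(V)).
Decompose r/2: A = 1,  wrap(Q) = wrap(V).
Bind A := 1; no other remaining equation mentions A.
Decompose wrap/1: Q = V.
Bind Q := V; substituting into the one remaining equation that mentions Q gives: r(times(times(succ(R),times(n,R)),c),wrap(succ(succ(L)))) = r(times(V,c),wrap(succ(R))).
Decompose r/2: times(times(succ(R),times(n,R)),c) = times(V,c),  wrap(succ(succ(L))) = wrap(succ(R)).
Decompose times/2: times(succ(R),times(n,R)) = V,  c = c.
Bind V := times(succ(R),times(n,R)); no other remaining equation mentions V. Substituting into the earlier binding gives Q := times(succ(R),times(n,R)).
Delete trivial equation c = c.
Decompose wrap/1: succ(succ(L)) = succ(R).
Decompose succ/1: succ(L) = R.
Bind R := succ(L); no other remaining equation mentions R. Substituting into the earlier bindings gives Q := times(succ(succ(L)),times(n,succ(L))), V := times(succ(succ(L)),times(n,succ(L))).
Decompose succ/1: r(W,L) = r(c,wrap(1)).
Decompose r/2: W = c,  L = wrap(1).
Bind W := c; no other remaining equation mentions W.
Bind L := wrap(1). Substituting into the earlier bindings gives Q := times(succ(succ(wrap(1))),times(n,succ(wrap(1)))), V := times(succ(succ(wrap(1))),times(n,succ(wrap(1)))), R := succ(wrap(1)).
MGU = { A = 1, Q = times(succ(succ(wrap(1))),times(n,succ(wrap(1)))), V = times(succ(succ(wrap(1))),times(n,succ(wrap(1)))), R = succ(wrap(1)), W = c, L = wrap(1) }, so Q = times(succ(succ(wrap(1))),times(n,succ(wrap(1)))).

times(succ(succ(wrap(1))),times(n,succ(wrap(1))))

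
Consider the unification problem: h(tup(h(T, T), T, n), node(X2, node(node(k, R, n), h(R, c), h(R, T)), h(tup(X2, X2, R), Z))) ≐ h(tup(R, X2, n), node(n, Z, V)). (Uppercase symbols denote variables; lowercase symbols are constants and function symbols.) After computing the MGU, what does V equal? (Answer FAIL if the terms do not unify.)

Decompose h/2: tup(h(T, T), T, n) ≐ tup(R, X2, n),  node(X2, node(node(k, R, n), h(R, c), h(R, T)), h(tup(X2, X2, R), Z)) ≐ node(n, Z, V).
Decompose tup/3: h(T, T) ≐ R,  T ≐ X2,  n ≐ n.
Bind R := h(T, T); substituting into the one remaining equation that mentions R gives: node(X2, node(node(k, h(T, T), n), h(h(T, T), c), h(h(T, T), T)), h(tup(X2, X2, h(T, T)), Z)) ≐ node(n, Z, V).
Bind T := X2; substituting into the one remaining equation that mentions T gives: node(X2, node(node(k, h(X2, X2), n), h(h(X2, X2), c), h(h(X2, X2), X2)), h(tup(X2, X2, h(X2, X2)), Z)) ≐ node(n, Z, V). Substituting into the earlier binding gives R := h(X2, X2).
Delete trivial equation n ≐ n.
Decompose node/3: X2 ≐ n,  node(node(k, h(X2, X2), n), h(h(X2, X2), c), h(h(X2, X2), X2)) ≐ Z,  h(tup(X2, X2, h(X2, X2)), Z) ≐ V.
Bind X2 := n; substituting into the remaining equations gives: node(node(k, h(n, n), n), h(h(n, n), c), h(h(n, n), n)) ≐ Z,  h(tup(n, n, h(n, n)), Z) ≐ V. Substituting into the earlier bindings gives R := h(n, n), T := n.
Bind Z := node(node(k, h(n, n), n), h(h(n, n), c), h(h(n, n), n)); substituting into the remaining equation gives: h(tup(n, n, h(n, n)), node(node(k, h(n, n), n), h(h(n, n), c), h(h(n, n), n))) ≐ V.
Bind V := h(tup(n, n, h(n, n)), node(node(k, h(n, n), n), h(h(n, n), c), h(h(n, n), n))).
MGU = { R := h(n, n), T := n, X2 := n, Z := node(node(k, h(n, n), n), h(h(n, n), c), h(h(n, n), n)), V := h(tup(n, n, h(n, n)), node(node(k, h(n, n), n), h(h(n, n), c), h(h(n, n), n))) }, so V := h(tup(n, n, h(n, n)), node(node(k, h(n, n), n), h(h(n, n), c), h(h(n, n), n))).

h(tup(n, n, h(n, n)), node(node(k, h(n, n), n), h(h(n, n), c), h(h(n, n), n)))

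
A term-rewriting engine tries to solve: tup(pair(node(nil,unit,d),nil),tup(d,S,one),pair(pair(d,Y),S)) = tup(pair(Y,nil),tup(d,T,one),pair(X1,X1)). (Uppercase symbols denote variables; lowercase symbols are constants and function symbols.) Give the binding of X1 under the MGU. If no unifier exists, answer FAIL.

Decompose tup/3: pair(node(nil,unit,d),nil) = pair(Y,nil),  tup(d,S,one) = tup(d,T,one),  pair(pair(d,Y),S) = pair(X1,X1).
Decompose pair/2: node(nil,unit,d) = Y,  nil = nil.
Bind Y := node(nil,unit,d); substituting into the one remaining equation that mentions Y gives: pair(pair(d,node(nil,unit,d)),S) = pair(X1,X1).
Delete trivial equation nil = nil.
Decompose tup/3: d = d,  S = T,  one = one.
Delete trivial equation d = d.
Bind S := T; substituting into the one remaining equation that mentions S gives: pair(pair(d,node(nil,unit,d)),T) = pair(X1,X1).
Delete trivial equation one = one.
Decompose pair/2: pair(d,node(nil,unit,d)) = X1,  T = X1.
Bind X1 := pair(d,node(nil,unit,d)); substituting into the remaining equation gives: T = pair(d,node(nil,unit,d)).
Bind T := pair(d,node(nil,unit,d)). Substituting into the earlier binding gives S := pair(d,node(nil,unit,d)).
MGU = { Y ↦ node(nil,unit,d), S ↦ pair(d,node(nil,unit,d)), X1 ↦ pair(d,node(nil,unit,d)), T ↦ pair(d,node(nil,unit,d)) }, so X1 ↦ pair(d,node(nil,unit,d)).

pair(d,node(nil,unit,d))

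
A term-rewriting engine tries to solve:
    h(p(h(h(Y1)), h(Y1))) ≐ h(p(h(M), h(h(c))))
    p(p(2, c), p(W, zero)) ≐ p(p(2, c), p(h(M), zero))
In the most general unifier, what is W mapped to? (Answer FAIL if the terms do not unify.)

h(h(h(c)))

Decompose h/1: p(h(h(Y1)), h(Y1)) ≐ p(h(M), h(h(c))).
Decompose p/2: h(h(Y1)) ≐ h(M),  h(Y1) ≐ h(h(c)).
Decompose h/1: h(Y1) ≐ M.
Bind M := h(Y1); substituting into the one remaining equation that mentions M gives: p(p(2, c), p(W, zero)) ≐ p(p(2, c), p(h(h(Y1)), zero)).
Decompose h/1: Y1 ≐ h(c).
Bind Y1 := h(c); substituting into the remaining equation gives: p(p(2, c), p(W, zero)) ≐ p(p(2, c), p(h(h(h(c))), zero)). Substituting into the earlier binding gives M := h(h(c)).
Decompose p/2: p(2, c) ≐ p(2, c),  p(W, zero) ≐ p(h(h(h(c))), zero).
Delete trivial equation p(2, c) ≐ p(2, c).
Decompose p/2: W ≐ h(h(h(c))),  zero ≐ zero.
Bind W := h(h(h(c))); no other remaining equation mentions W.
Delete trivial equation zero ≐ zero.
MGU = { M -> h(h(c)), Y1 -> h(c), W -> h(h(h(c))) }, so W -> h(h(h(c))).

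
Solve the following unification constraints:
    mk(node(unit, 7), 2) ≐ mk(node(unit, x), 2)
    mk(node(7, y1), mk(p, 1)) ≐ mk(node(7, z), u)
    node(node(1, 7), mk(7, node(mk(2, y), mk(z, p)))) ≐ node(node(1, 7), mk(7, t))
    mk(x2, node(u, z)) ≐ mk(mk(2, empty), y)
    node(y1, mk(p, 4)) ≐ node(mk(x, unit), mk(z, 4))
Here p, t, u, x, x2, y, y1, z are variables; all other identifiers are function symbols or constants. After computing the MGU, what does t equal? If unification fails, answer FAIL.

node(mk(2, node(mk(mk(7, unit), 1), mk(7, unit))), mk(mk(7, unit), mk(7, unit)))

Decompose mk/2: node(unit, 7) ≐ node(unit, x),  2 ≐ 2.
Decompose node/2: unit ≐ unit,  7 ≐ x.
Delete trivial equation unit ≐ unit.
Bind x := 7; substituting into the one remaining equation that mentions x gives: node(y1, mk(p, 4)) ≐ node(mk(7, unit), mk(z, 4)).
Delete trivial equation 2 ≐ 2.
Decompose mk/2: node(7, y1) ≐ node(7, z),  mk(p, 1) ≐ u.
Decompose node/2: 7 ≐ 7,  y1 ≐ z.
Delete trivial equation 7 ≐ 7.
Bind y1 := z; substituting into the one remaining equation that mentions y1 gives: node(z, mk(p, 4)) ≐ node(mk(7, unit), mk(z, 4)).
Bind u := mk(p, 1); substituting into the one remaining equation that mentions u gives: mk(x2, node(mk(p, 1), z)) ≐ mk(mk(2, empty), y).
Decompose node/2: node(1, 7) ≐ node(1, 7),  mk(7, node(mk(2, y), mk(z, p))) ≐ mk(7, t).
Delete trivial equation node(1, 7) ≐ node(1, 7).
Decompose mk/2: 7 ≐ 7,  node(mk(2, y), mk(z, p)) ≐ t.
Delete trivial equation 7 ≐ 7.
Bind t := node(mk(2, y), mk(z, p)); no other remaining equation mentions t.
Decompose mk/2: x2 ≐ mk(2, empty),  node(mk(p, 1), z) ≐ y.
Bind x2 := mk(2, empty); no other remaining equation mentions x2.
Bind y := node(mk(p, 1), z); no other remaining equation mentions y. Substituting into the earlier binding gives t := node(mk(2, node(mk(p, 1), z)), mk(z, p)).
Decompose node/2: z ≐ mk(7, unit),  mk(p, 4) ≐ mk(z, 4).
Bind z := mk(7, unit); substituting into the remaining equation gives: mk(p, 4) ≐ mk(mk(7, unit), 4). Substituting into the earlier bindings gives y1 := mk(7, unit), t := node(mk(2, node(mk(p, 1), mk(7, unit))), mk(mk(7, unit), p)), y := node(mk(p, 1), mk(7, unit)).
Decompose mk/2: p ≐ mk(7, unit),  4 ≐ 4.
Bind p := mk(7, unit); no other remaining equation mentions p. Substituting into the earlier bindings gives u := mk(mk(7, unit), 1), t := node(mk(2, node(mk(mk(7, unit), 1), mk(7, unit))), mk(mk(7, unit), mk(7, unit))), y := node(mk(mk(7, unit), 1), mk(7, unit)).
Delete trivial equation 4 ≐ 4.
MGU = { x -> 7, y1 -> mk(7, unit), u -> mk(mk(7, unit), 1), t -> node(mk(2, node(mk(mk(7, unit), 1), mk(7, unit))), mk(mk(7, unit), mk(7, unit))), x2 -> mk(2, empty), y -> node(mk(mk(7, unit), 1), mk(7, unit)), z -> mk(7, unit), p -> mk(7, unit) }, so t -> node(mk(2, node(mk(mk(7, unit), 1), mk(7, unit))), mk(mk(7, unit), mk(7, unit))).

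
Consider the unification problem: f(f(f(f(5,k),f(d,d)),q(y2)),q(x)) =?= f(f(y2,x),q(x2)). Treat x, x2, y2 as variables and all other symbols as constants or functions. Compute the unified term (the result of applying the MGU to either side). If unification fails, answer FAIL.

Decompose f/2: f(f(f(5,k),f(d,d)),q(y2)) =?= f(y2,x),  q(x) =?= q(x2).
Decompose f/2: f(f(5,k),f(d,d)) =?= y2,  q(y2) =?= x.
Bind y2 := f(f(5,k),f(d,d)); substituting into the one remaining equation that mentions y2 gives: q(f(f(5,k),f(d,d))) =?= x.
Bind x := q(f(f(5,k),f(d,d))); substituting into the remaining equation gives: q(q(f(f(5,k),f(d,d)))) =?= q(x2).
Decompose q/1: q(f(f(5,k),f(d,d))) =?= x2.
Bind x2 := q(f(f(5,k),f(d,d))).
Applying the MGU to either side gives f(f(f(f(5,k),f(d,d)),q(f(f(5,k),f(d,d)))),q(q(f(f(5,k),f(d,d))))).

f(f(f(f(5,k),f(d,d)),q(f(f(5,k),f(d,d)))),q(q(f(f(5,k),f(d,d)))))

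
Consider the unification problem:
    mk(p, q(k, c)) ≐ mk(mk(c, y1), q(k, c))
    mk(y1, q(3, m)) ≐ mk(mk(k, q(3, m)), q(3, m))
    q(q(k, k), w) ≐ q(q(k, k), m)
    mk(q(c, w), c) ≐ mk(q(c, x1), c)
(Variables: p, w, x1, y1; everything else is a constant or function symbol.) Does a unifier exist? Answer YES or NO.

Decompose mk/2: p ≐ mk(c, y1),  q(k, c) ≐ q(k, c).
Bind p := mk(c, y1); no other remaining equation mentions p.
Delete trivial equation q(k, c) ≐ q(k, c).
Decompose mk/2: y1 ≐ mk(k, q(3, m)),  q(3, m) ≐ q(3, m).
Bind y1 := mk(k, q(3, m)); no other remaining equation mentions y1. Substituting into the earlier binding gives p := mk(c, mk(k, q(3, m))).
Delete trivial equation q(3, m) ≐ q(3, m).
Decompose q/2: q(k, k) ≐ q(k, k),  w ≐ m.
Delete trivial equation q(k, k) ≐ q(k, k).
Bind w := m; substituting into the remaining equation gives: mk(q(c, m), c) ≐ mk(q(c, x1), c).
Decompose mk/2: q(c, m) ≐ q(c, x1),  c ≐ c.
Decompose q/2: c ≐ c,  m ≐ x1.
Delete trivial equation c ≐ c.
Bind x1 := m; no other remaining equation mentions x1.
Delete trivial equation c ≐ c.
No equations remain and no clash or occurs-check failure arose, so a unifier exists.

YES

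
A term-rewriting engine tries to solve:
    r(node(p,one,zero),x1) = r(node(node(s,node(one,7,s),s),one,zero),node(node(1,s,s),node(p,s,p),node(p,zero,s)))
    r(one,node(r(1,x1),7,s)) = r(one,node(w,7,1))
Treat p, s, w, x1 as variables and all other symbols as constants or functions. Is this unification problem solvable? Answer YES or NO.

Decompose r/2: node(p,one,zero) = node(node(s,node(one,7,s),s),one,zero),  x1 = node(node(1,s,s),node(p,s,p),node(p,zero,s)).
Decompose node/3: p = node(s,node(one,7,s),s),  one = one,  zero = zero.
Bind p := node(s,node(one,7,s),s); substituting into the one remaining equation that mentions p gives: x1 = node(node(1,s,s),node(node(s,node(one,7,s),s),s,node(s,node(one,7,s),s)),node(node(s,node(one,7,s),s),zero,s)).
Delete trivial equation one = one.
Delete trivial equation zero = zero.
Bind x1 := node(node(1,s,s),node(node(s,node(one,7,s),s),s,node(s,node(one,7,s),s)),node(node(s,node(one,7,s),s),zero,s)); substituting into the remaining equation gives: r(one,node(r(1,node(node(1,s,s),node(node(s,node(one,7,s),s),s,node(s,node(one,7,s),s)),node(node(s,node(one,7,s),s),zero,s))),7,s)) = r(one,node(w,7,1)).
Decompose r/2: one = one,  node(r(1,node(node(1,s,s),node(node(s,node(one,7,s),s),s,node(s,node(one,7,s),s)),node(node(s,node(one,7,s),s),zero,s))),7,s) = node(w,7,1).
Delete trivial equation one = one.
Decompose node/3: r(1,node(node(1,s,s),node(node(s,node(one,7,s),s),s,node(s,node(one,7,s),s)),node(node(s,node(one,7,s),s),zero,s))) = w,  7 = 7,  s = 1.
Bind w := r(1,node(node(1,s,s),node(node(s,node(one,7,s),s),s,node(s,node(one,7,s),s)),node(node(s,node(one,7,s),s),zero,s))); no other remaining equation mentions w.
Delete trivial equation 7 = 7.
Bind s := 1. Substituting into the earlier bindings gives p := node(1,node(one,7,1),1), x1 := node(node(1,1,1),node(node(1,node(one,7,1),1),1,node(1,node(one,7,1),1)),node(node(1,node(one,7,1),1),zero,1)), w := r(1,node(node(1,1,1),node(node(1,node(one,7,1),1),1,node(1,node(one,7,1),1)),node(node(1,node(one,7,1),1),zero,1))).
No equations remain and no clash or occurs-check failure arose, so a unifier exists.

YES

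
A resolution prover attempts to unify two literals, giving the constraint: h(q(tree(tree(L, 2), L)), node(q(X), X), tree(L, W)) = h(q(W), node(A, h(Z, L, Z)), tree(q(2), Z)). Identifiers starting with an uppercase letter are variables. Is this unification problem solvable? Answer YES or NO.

Decompose h/3: q(tree(tree(L, 2), L)) = q(W),  node(q(X), X) = node(A, h(Z, L, Z)),  tree(L, W) = tree(q(2), Z).
Decompose q/1: tree(tree(L, 2), L) = W.
Bind W := tree(tree(L, 2), L); substituting into the one remaining equation that mentions W gives: tree(L, tree(tree(L, 2), L)) = tree(q(2), Z).
Decompose node/2: q(X) = A,  X = h(Z, L, Z).
Bind A := q(X); no other remaining equation mentions A.
Bind X := h(Z, L, Z); no other remaining equation mentions X. Substituting into the earlier binding gives A := q(h(Z, L, Z)).
Decompose tree/2: L = q(2),  tree(tree(L, 2), L) = Z.
Bind L := q(2); substituting into the remaining equation gives: tree(tree(q(2), 2), q(2)) = Z. Substituting into the earlier bindings gives W := tree(tree(q(2), 2), q(2)), A := q(h(Z, q(2), Z)), X := h(Z, q(2), Z).
Bind Z := tree(tree(q(2), 2), q(2)). Substituting into the earlier bindings gives A := q(h(tree(tree(q(2), 2), q(2)), q(2), tree(tree(q(2), 2), q(2)))), X := h(tree(tree(q(2), 2), q(2)), q(2), tree(tree(q(2), 2), q(2))).
No equations remain and no clash or occurs-check failure arose, so a unifier exists.

YES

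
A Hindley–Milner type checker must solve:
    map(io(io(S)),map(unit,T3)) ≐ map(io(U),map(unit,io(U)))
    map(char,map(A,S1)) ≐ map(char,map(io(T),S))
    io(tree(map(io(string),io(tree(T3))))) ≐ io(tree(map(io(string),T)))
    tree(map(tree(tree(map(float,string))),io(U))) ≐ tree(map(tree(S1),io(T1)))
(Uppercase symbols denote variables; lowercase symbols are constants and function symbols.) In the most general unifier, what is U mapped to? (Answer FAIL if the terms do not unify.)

io(tree(map(float,string)))

Decompose map/2: io(io(S)) ≐ io(U),  map(unit,T3) ≐ map(unit,io(U)).
Decompose io/1: io(S) ≐ U.
Bind U := io(S); substituting into the 2 remaining equations that mention U gives: map(unit,T3) ≐ map(unit,io(io(S))),  tree(map(tree(tree(map(float,string))),io(io(S)))) ≐ tree(map(tree(S1),io(T1))).
Decompose map/2: unit ≐ unit,  T3 ≐ io(io(S)).
Delete trivial equation unit ≐ unit.
Bind T3 := io(io(S)); substituting into the one remaining equation that mentions T3 gives: io(tree(map(io(string),io(tree(io(io(S))))))) ≐ io(tree(map(io(string),T))).
Decompose map/2: char ≐ char,  map(A,S1) ≐ map(io(T),S).
Delete trivial equation char ≐ char.
Decompose map/2: A ≐ io(T),  S1 ≐ S.
Bind A := io(T); no other remaining equation mentions A.
Bind S1 := S; substituting into the one remaining equation that mentions S1 gives: tree(map(tree(tree(map(float,string))),io(io(S)))) ≐ tree(map(tree(S),io(T1))).
Decompose io/1: tree(map(io(string),io(tree(io(io(S)))))) ≐ tree(map(io(string),T)).
Decompose tree/1: map(io(string),io(tree(io(io(S))))) ≐ map(io(string),T).
Decompose map/2: io(string) ≐ io(string),  io(tree(io(io(S)))) ≐ T.
Delete trivial equation io(string) ≐ io(string).
Bind T := io(tree(io(io(S)))); no other remaining equation mentions T. Substituting into the earlier binding gives A := io(io(tree(io(io(S))))).
Decompose tree/1: map(tree(tree(map(float,string))),io(io(S))) ≐ map(tree(S),io(T1)).
Decompose map/2: tree(tree(map(float,string))) ≐ tree(S),  io(io(S)) ≐ io(T1).
Decompose tree/1: tree(map(float,string)) ≐ S.
Bind S := tree(map(float,string)); substituting into the remaining equation gives: io(io(tree(map(float,string)))) ≐ io(T1). Substituting into the earlier bindings gives U := io(tree(map(float,string))), T3 := io(io(tree(map(float,string)))), A := io(io(tree(io(io(tree(map(float,string))))))), S1 := tree(map(float,string)), T := io(tree(io(io(tree(map(float,string)))))).
Decompose io/1: io(tree(map(float,string))) ≐ T1.
Bind T1 := io(tree(map(float,string))).
MGU = { U -> io(tree(map(float,string))), T3 -> io(io(tree(map(float,string)))), A -> io(io(tree(io(io(tree(map(float,string))))))), S1 -> tree(map(float,string)), T -> io(tree(io(io(tree(map(float,string)))))), S -> tree(map(float,string)), T1 -> io(tree(map(float,string))) }, so U -> io(tree(map(float,string))).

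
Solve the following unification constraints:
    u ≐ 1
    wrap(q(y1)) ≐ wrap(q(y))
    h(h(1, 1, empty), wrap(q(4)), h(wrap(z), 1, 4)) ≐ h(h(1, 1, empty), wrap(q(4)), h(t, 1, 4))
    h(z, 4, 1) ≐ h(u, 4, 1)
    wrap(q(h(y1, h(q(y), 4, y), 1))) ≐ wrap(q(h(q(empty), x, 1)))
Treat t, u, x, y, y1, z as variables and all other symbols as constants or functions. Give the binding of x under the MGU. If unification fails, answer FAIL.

h(q(q(empty)), 4, q(empty))

Bind u := 1; substituting into the one remaining equation that mentions u gives: h(z, 4, 1) ≐ h(1, 4, 1).
Decompose wrap/1: q(y1) ≐ q(y).
Decompose q/1: y1 ≐ y.
Bind y1 := y; substituting into the one remaining equation that mentions y1 gives: wrap(q(h(y, h(q(y), 4, y), 1))) ≐ wrap(q(h(q(empty), x, 1))).
Decompose h/3: h(1, 1, empty) ≐ h(1, 1, empty),  wrap(q(4)) ≐ wrap(q(4)),  h(wrap(z), 1, 4) ≐ h(t, 1, 4).
Delete trivial equation h(1, 1, empty) ≐ h(1, 1, empty).
Delete trivial equation wrap(q(4)) ≐ wrap(q(4)).
Decompose h/3: wrap(z) ≐ t,  1 ≐ 1,  4 ≐ 4.
Bind t := wrap(z); no other remaining equation mentions t.
Delete trivial equation 1 ≐ 1.
Delete trivial equation 4 ≐ 4.
Decompose h/3: z ≐ 1,  4 ≐ 4,  1 ≐ 1.
Bind z := 1; no other remaining equation mentions z. Substituting into the earlier binding gives t := wrap(1).
Delete trivial equation 4 ≐ 4.
Delete trivial equation 1 ≐ 1.
Decompose wrap/1: q(h(y, h(q(y), 4, y), 1)) ≐ q(h(q(empty), x, 1)).
Decompose q/1: h(y, h(q(y), 4, y), 1) ≐ h(q(empty), x, 1).
Decompose h/3: y ≐ q(empty),  h(q(y), 4, y) ≐ x,  1 ≐ 1.
Bind y := q(empty); substituting into the one remaining equation that mentions y gives: h(q(q(empty)), 4, q(empty)) ≐ x. Substituting into the earlier binding gives y1 := q(empty).
Bind x := h(q(q(empty)), 4, q(empty)); no other remaining equation mentions x.
Delete trivial equation 1 ≐ 1.
MGU = { u -> 1, y1 -> q(empty), t -> wrap(1), z -> 1, y -> q(empty), x -> h(q(q(empty)), 4, q(empty)) }, so x -> h(q(q(empty)), 4, q(empty)).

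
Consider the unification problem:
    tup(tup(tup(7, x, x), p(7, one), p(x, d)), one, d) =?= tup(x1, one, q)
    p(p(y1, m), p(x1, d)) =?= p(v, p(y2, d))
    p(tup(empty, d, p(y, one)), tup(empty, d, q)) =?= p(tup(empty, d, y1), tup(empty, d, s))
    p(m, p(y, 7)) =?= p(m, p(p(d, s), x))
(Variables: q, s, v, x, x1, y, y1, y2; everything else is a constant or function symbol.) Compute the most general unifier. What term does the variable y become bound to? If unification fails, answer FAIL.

p(d, d)

Decompose tup/3: tup(tup(7, x, x), p(7, one), p(x, d)) =?= x1,  one =?= one,  d =?= q.
Bind x1 := tup(tup(7, x, x), p(7, one), p(x, d)); substituting into the one remaining equation that mentions x1 gives: p(p(y1, m), p(tup(tup(7, x, x), p(7, one), p(x, d)), d)) =?= p(v, p(y2, d)).
Delete trivial equation one =?= one.
Bind q := d; substituting into the one remaining equation that mentions q gives: p(tup(empty, d, p(y, one)), tup(empty, d, d)) =?= p(tup(empty, d, y1), tup(empty, d, s)).
Decompose p/2: p(y1, m) =?= v,  p(tup(tup(7, x, x), p(7, one), p(x, d)), d) =?= p(y2, d).
Bind v := p(y1, m); no other remaining equation mentions v.
Decompose p/2: tup(tup(7, x, x), p(7, one), p(x, d)) =?= y2,  d =?= d.
Bind y2 := tup(tup(7, x, x), p(7, one), p(x, d)); no other remaining equation mentions y2.
Delete trivial equation d =?= d.
Decompose p/2: tup(empty, d, p(y, one)) =?= tup(empty, d, y1),  tup(empty, d, d) =?= tup(empty, d, s).
Decompose tup/3: empty =?= empty,  d =?= d,  p(y, one) =?= y1.
Delete trivial equation empty =?= empty.
Delete trivial equation d =?= d.
Bind y1 := p(y, one); no other remaining equation mentions y1. Substituting into the earlier binding gives v := p(p(y, one), m).
Decompose tup/3: empty =?= empty,  d =?= d,  d =?= s.
Delete trivial equation empty =?= empty.
Delete trivial equation d =?= d.
Bind s := d; substituting into the remaining equation gives: p(m, p(y, 7)) =?= p(m, p(p(d, d), x)).
Decompose p/2: m =?= m,  p(y, 7) =?= p(p(d, d), x).
Delete trivial equation m =?= m.
Decompose p/2: y =?= p(d, d),  7 =?= x.
Bind y := p(d, d); no other remaining equation mentions y. Substituting into the earlier bindings gives v := p(p(p(d, d), one), m), y1 := p(p(d, d), one).
Bind x := 7. Substituting into the earlier bindings gives x1 := tup(tup(7, 7, 7), p(7, one), p(7, d)), y2 := tup(tup(7, 7, 7), p(7, one), p(7, d)).
MGU = { x1 -> tup(tup(7, 7, 7), p(7, one), p(7, d)), q -> d, v -> p(p(p(d, d), one), m), y2 -> tup(tup(7, 7, 7), p(7, one), p(7, d)), y1 -> p(p(d, d), one), s -> d, y -> p(d, d), x -> 7 }, so y -> p(d, d).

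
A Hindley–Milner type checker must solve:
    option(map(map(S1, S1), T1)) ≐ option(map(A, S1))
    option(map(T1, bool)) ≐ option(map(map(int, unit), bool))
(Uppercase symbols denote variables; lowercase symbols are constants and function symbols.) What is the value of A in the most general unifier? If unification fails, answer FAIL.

map(map(int, unit), map(int, unit))

Decompose option/1: map(map(S1, S1), T1) ≐ map(A, S1).
Decompose map/2: map(S1, S1) ≐ A,  T1 ≐ S1.
Bind A := map(S1, S1); no other remaining equation mentions A.
Bind T1 := S1; substituting into the remaining equation gives: option(map(S1, bool)) ≐ option(map(map(int, unit), bool)).
Decompose option/1: map(S1, bool) ≐ map(map(int, unit), bool).
Decompose map/2: S1 ≐ map(int, unit),  bool ≐ bool.
Bind S1 := map(int, unit); no other remaining equation mentions S1. Substituting into the earlier bindings gives A := map(map(int, unit), map(int, unit)), T1 := map(int, unit).
Delete trivial equation bool ≐ bool.
MGU = { A ↦ map(map(int, unit), map(int, unit)), T1 ↦ map(int, unit), S1 ↦ map(int, unit) }, so A ↦ map(map(int, unit), map(int, unit)).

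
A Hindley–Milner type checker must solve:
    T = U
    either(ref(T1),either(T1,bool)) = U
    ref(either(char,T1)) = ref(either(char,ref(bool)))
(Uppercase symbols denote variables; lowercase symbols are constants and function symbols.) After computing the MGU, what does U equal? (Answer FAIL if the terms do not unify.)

Bind T := U; no other remaining equation mentions T.
Bind U := either(ref(T1),either(T1,bool)); no other remaining equation mentions U. Substituting into the earlier binding gives T := either(ref(T1),either(T1,bool)).
Decompose ref/1: either(char,T1) = either(char,ref(bool)).
Decompose either/2: char = char,  T1 = ref(bool).
Delete trivial equation char = char.
Bind T1 := ref(bool). Substituting into the earlier bindings gives T := either(ref(ref(bool)),either(ref(bool),bool)), U := either(ref(ref(bool)),either(ref(bool),bool)).
MGU = { T := either(ref(ref(bool)),either(ref(bool),bool)), U := either(ref(ref(bool)),either(ref(bool),bool)), T1 := ref(bool) }, so U := either(ref(ref(bool)),either(ref(bool),bool)).

either(ref(ref(bool)),either(ref(bool),bool))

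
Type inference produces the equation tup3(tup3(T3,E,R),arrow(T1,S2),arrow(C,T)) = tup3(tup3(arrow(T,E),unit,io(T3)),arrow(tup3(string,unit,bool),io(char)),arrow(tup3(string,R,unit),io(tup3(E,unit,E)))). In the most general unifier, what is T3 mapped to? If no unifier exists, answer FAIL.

arrow(io(tup3(unit,unit,unit)),unit)

Decompose tup3/3: tup3(T3,E,R) = tup3(arrow(T,E),unit,io(T3)),  arrow(T1,S2) = arrow(tup3(string,unit,bool),io(char)),  arrow(C,T) = arrow(tup3(string,R,unit),io(tup3(E,unit,E))).
Decompose tup3/3: T3 = arrow(T,E),  E = unit,  R = io(T3).
Bind T3 := arrow(T,E); substituting into the one remaining equation that mentions T3 gives: R = io(arrow(T,E)).
Bind E := unit; substituting into the 2 remaining equations that mention E gives: R = io(arrow(T,unit)),  arrow(C,T) = arrow(tup3(string,R,unit),io(tup3(unit,unit,unit))). Substituting into the earlier binding gives T3 := arrow(T,unit).
Bind R := io(arrow(T,unit)); substituting into the one remaining equation that mentions R gives: arrow(C,T) = arrow(tup3(string,io(arrow(T,unit)),unit),io(tup3(unit,unit,unit))).
Decompose arrow/2: T1 = tup3(string,unit,bool),  S2 = io(char).
Bind T1 := tup3(string,unit,bool); no other remaining equation mentions T1.
Bind S2 := io(char); no other remaining equation mentions S2.
Decompose arrow/2: C = tup3(string,io(arrow(T,unit)),unit),  T = io(tup3(unit,unit,unit)).
Bind C := tup3(string,io(arrow(T,unit)),unit); no other remaining equation mentions C.
Bind T := io(tup3(unit,unit,unit)). Substituting into the earlier bindings gives T3 := arrow(io(tup3(unit,unit,unit)),unit), R := io(arrow(io(tup3(unit,unit,unit)),unit)), C := tup3(string,io(arrow(io(tup3(unit,unit,unit)),unit)),unit).
MGU = { T3 ↦ arrow(io(tup3(unit,unit,unit)),unit), E ↦ unit, R ↦ io(arrow(io(tup3(unit,unit,unit)),unit)), T1 ↦ tup3(string,unit,bool), S2 ↦ io(char), C ↦ tup3(string,io(arrow(io(tup3(unit,unit,unit)),unit)),unit), T ↦ io(tup3(unit,unit,unit)) }, so T3 ↦ arrow(io(tup3(unit,unit,unit)),unit).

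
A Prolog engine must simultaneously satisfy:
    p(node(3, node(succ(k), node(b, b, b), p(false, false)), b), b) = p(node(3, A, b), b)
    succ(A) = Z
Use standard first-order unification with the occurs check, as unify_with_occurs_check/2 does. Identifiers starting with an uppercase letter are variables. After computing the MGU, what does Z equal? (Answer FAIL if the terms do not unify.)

succ(node(succ(k), node(b, b, b), p(false, false)))

Decompose p/2: node(3, node(succ(k), node(b, b, b), p(false, false)), b) = node(3, A, b),  b = b.
Decompose node/3: 3 = 3,  node(succ(k), node(b, b, b), p(false, false)) = A,  b = b.
Delete trivial equation 3 = 3.
Bind A := node(succ(k), node(b, b, b), p(false, false)); substituting into the one remaining equation that mentions A gives: succ(node(succ(k), node(b, b, b), p(false, false))) = Z.
Delete trivial equation b = b.
Delete trivial equation b = b.
Bind Z := succ(node(succ(k), node(b, b, b), p(false, false))).
MGU = { A -> node(succ(k), node(b, b, b), p(false, false)), Z -> succ(node(succ(k), node(b, b, b), p(false, false))) }, so Z -> succ(node(succ(k), node(b, b, b), p(false, false))).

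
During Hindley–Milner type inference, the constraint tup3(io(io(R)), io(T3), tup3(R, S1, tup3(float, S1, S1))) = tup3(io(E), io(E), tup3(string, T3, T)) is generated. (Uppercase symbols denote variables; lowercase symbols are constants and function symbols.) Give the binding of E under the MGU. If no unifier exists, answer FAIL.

Decompose tup3/3: io(io(R)) = io(E),  io(T3) = io(E),  tup3(R, S1, tup3(float, S1, S1)) = tup3(string, T3, T).
Decompose io/1: io(R) = E.
Bind E := io(R); substituting into the one remaining equation that mentions E gives: io(T3) = io(io(R)).
Decompose io/1: T3 = io(R).
Bind T3 := io(R); substituting into the remaining equation gives: tup3(R, S1, tup3(float, S1, S1)) = tup3(string, io(R), T).
Decompose tup3/3: R = string,  S1 = io(R),  tup3(float, S1, S1) = T.
Bind R := string; substituting into the one remaining equation that mentions R gives: S1 = io(string). Substituting into the earlier bindings gives E := io(string), T3 := io(string).
Bind S1 := io(string); substituting into the remaining equation gives: tup3(float, io(string), io(string)) = T.
Bind T := tup3(float, io(string), io(string)).
MGU = { E := io(string), T3 := io(string), R := string, S1 := io(string), T := tup3(float, io(string), io(string)) }, so E := io(string).

io(string)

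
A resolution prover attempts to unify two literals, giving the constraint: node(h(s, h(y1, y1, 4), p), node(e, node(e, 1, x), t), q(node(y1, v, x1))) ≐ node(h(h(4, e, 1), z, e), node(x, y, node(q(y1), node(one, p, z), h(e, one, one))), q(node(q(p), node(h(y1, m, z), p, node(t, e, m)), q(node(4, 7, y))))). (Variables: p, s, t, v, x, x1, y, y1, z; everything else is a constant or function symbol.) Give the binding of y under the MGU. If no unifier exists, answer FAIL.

node(e, 1, e)

Decompose node/3: h(s, h(y1, y1, 4), p) ≐ h(h(4, e, 1), z, e),  node(e, node(e, 1, x), t) ≐ node(x, y, node(q(y1), node(one, p, z), h(e, one, one))),  q(node(y1, v, x1)) ≐ q(node(q(p), node(h(y1, m, z), p, node(t, e, m)), q(node(4, 7, y)))).
Decompose h/3: s ≐ h(4, e, 1),  h(y1, y1, 4) ≐ z,  p ≐ e.
Bind s := h(4, e, 1); no other remaining equation mentions s.
Bind z := h(y1, y1, 4); substituting into the 2 remaining equations that mention z gives: node(e, node(e, 1, x), t) ≐ node(x, y, node(q(y1), node(one, p, h(y1, y1, 4)), h(e, one, one))),  q(node(y1, v, x1)) ≐ q(node(q(p), node(h(y1, m, h(y1, y1, 4)), p, node(t, e, m)), q(node(4, 7, y)))).
Bind p := e; substituting into the remaining equations gives: node(e, node(e, 1, x), t) ≐ node(x, y, node(q(y1), node(one, e, h(y1, y1, 4)), h(e, one, one))),  q(node(y1, v, x1)) ≐ q(node(q(e), node(h(y1, m, h(y1, y1, 4)), e, node(t, e, m)), q(node(4, 7, y)))).
Decompose node/3: e ≐ x,  node(e, 1, x) ≐ y,  t ≐ node(q(y1), node(one, e, h(y1, y1, 4)), h(e, one, one)).
Bind x := e; substituting into the one remaining equation that mentions x gives: node(e, 1, e) ≐ y.
Bind y := node(e, 1, e); substituting into the one remaining equation that mentions y gives: q(node(y1, v, x1)) ≐ q(node(q(e), node(h(y1, m, h(y1, y1, 4)), e, node(t, e, m)), q(node(4, 7, node(e, 1, e))))).
Bind t := node(q(y1), node(one, e, h(y1, y1, 4)), h(e, one, one)); substituting into the remaining equation gives: q(node(y1, v, x1)) ≐ q(node(q(e), node(h(y1, m, h(y1, y1, 4)), e, node(node(q(y1), node(one, e, h(y1, y1, 4)), h(e, one, one)), e, m)), q(node(4, 7, node(e, 1, e))))).
Decompose q/1: node(y1, v, x1) ≐ node(q(e), node(h(y1, m, h(y1, y1, 4)), e, node(node(q(y1), node(one, e, h(y1, y1, 4)), h(e, one, one)), e, m)), q(node(4, 7, node(e, 1, e)))).
Decompose node/3: y1 ≐ q(e),  v ≐ node(h(y1, m, h(y1, y1, 4)), e, node(node(q(y1), node(one, e, h(y1, y1, 4)), h(e, one, one)), e, m)),  x1 ≐ q(node(4, 7, node(e, 1, e))).
Bind y1 := q(e); substituting into the one remaining equation that mentions y1 gives: v ≐ node(h(q(e), m, h(q(e), q(e), 4)), e, node(node(q(q(e)), node(one, e, h(q(e), q(e), 4)), h(e, one, one)), e, m)). Substituting into the earlier bindings gives z := h(q(e), q(e), 4), t := node(q(q(e)), node(one, e, h(q(e), q(e), 4)), h(e, one, one)).
Bind v := node(h(q(e), m, h(q(e), q(e), 4)), e, node(node(q(q(e)), node(one, e, h(q(e), q(e), 4)), h(e, one, one)), e, m)); no other remaining equation mentions v.
Bind x1 := q(node(4, 7, node(e, 1, e))).
MGU = { s ↦ h(4, e, 1), z ↦ h(q(e), q(e), 4), p ↦ e, x ↦ e, y ↦ node(e, 1, e), t ↦ node(q(q(e)), node(one, e, h(q(e), q(e), 4)), h(e, one, one)), y1 ↦ q(e), v ↦ node(h(q(e), m, h(q(e), q(e), 4)), e, node(node(q(q(e)), node(one, e, h(q(e), q(e), 4)), h(e, one, one)), e, m)), x1 ↦ q(node(4, 7, node(e, 1, e))) }, so y ↦ node(e, 1, e).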